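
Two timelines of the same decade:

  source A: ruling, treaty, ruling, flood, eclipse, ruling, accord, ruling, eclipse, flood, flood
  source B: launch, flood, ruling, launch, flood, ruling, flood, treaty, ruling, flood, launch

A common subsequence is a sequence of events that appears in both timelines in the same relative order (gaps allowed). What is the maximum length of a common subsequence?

Taking ruling at source A[1]=source B[3]; then ruling at source A[3]=source B[6]; then flood at source A[4]=source B[7]; then ruling at source A[8]=source B[9]; then flood at source A[10]=source B[10] gives a common subsequence of length 5. dp[11][11] = 5 confirms this is the maximum.

5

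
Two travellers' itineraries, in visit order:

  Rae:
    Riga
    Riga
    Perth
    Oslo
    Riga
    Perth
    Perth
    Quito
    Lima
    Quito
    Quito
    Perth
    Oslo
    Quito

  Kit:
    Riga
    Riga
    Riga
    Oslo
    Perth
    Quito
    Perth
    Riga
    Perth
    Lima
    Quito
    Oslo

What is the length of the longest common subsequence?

8

Pick Riga [1,2], then Riga [2,3], then Perth [3,7], then Riga [5,8], then Perth [7,9], then Lima [9,10], then Quito [11,11], then Oslo [13,12]; all 8 stops appear in both, in order. Since dp[14][12] = 8, nothing longer is possible.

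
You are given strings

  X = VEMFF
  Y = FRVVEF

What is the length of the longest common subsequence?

3

Match V at X[1]=Y[4] → E at X[2]=Y[5] → F at X[5]=Y[6] — 3 characters in the same relative order in both. Since dp[5][6] = 3, nothing longer is possible.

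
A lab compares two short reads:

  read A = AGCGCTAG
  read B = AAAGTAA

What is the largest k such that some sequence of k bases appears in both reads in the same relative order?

4

Match A (read A #1, read B #3), G (read A #4, read B #4), T (read A #6, read B #5), A (read A #7, read B #7) — 4 bases in the same relative order in both, and the DP table's final entry dp[8][7] is also 4, so no common subsequence is longer.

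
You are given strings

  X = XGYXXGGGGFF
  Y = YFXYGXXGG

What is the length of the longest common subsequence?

Let dp[i][j] be the LCS length of the first i characters of X and the first j characters of Y. dp[i][j] = dp[i-1][j-1]+1 when the i-th and j-th characters match, else max(dp[i-1][j], dp[i][j-1]).
    ·  Y  F  X  Y  G  X  X  G  G
 ·  0  0  0  0  0  0  0  0  0  0
 X  0  0  0  1  1  1  1  1  1  1
 G  0  0  0  1  1  2  2  2  2  2
 Y  0  1  1  1  2  2  2  2  2  2
 X  0  1  1  2  2  2  3  3  3  3
 X  0  1  1  2  2  2  3  4  4  4
 G  0  1  1  2  2  3  3  4  5  5
 G  0  1  1  2  2  3  3  4  5  6
 G  0  1  1  2  2  3  3  4  5  6
 G  0  1  1  2  2  3  3  4  5  6
 F  0  1  2  2  2  3  3  4  5  6
 F  0  1  2  2  2  3  3  4  5  6
dp[11][9] = 6. One LCS (by backtracking along matches): XGXXGG.

6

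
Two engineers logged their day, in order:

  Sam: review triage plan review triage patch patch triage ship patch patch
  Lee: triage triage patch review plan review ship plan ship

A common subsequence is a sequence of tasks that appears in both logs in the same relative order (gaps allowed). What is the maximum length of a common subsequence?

4

One common subsequence of length 4: review (Sam #1, Lee #4), plan (Sam #3, Lee #5), review (Sam #4, Lee #6), ship (Sam #9, Lee #9). Since dp[11][9] = 4, nothing longer is possible.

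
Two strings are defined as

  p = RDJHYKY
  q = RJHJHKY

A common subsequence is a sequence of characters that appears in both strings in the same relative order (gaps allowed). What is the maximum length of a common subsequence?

Match R at p[1]=q[1]; then J at p[3]=q[4]; then H at p[4]=q[5]; then K at p[6]=q[6]; then Y at p[7]=q[7] — 5 characters in the same relative order in both. dp[7][7] = 5 confirms this is the maximum.

5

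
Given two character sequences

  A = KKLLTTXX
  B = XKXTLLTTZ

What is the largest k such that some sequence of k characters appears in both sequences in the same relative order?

5

Let dp[i][j] be the LCS length of the first i characters of A and the first j characters of B. dp[i][j] = dp[i-1][j-1]+1 when the i-th and j-th characters match, else max(dp[i-1][j], dp[i][j-1]).
    ·  X  K  X  T  L  L  T  T  Z
 ·  0  0  0  0  0  0  0  0  0  0
 K  0  0  1  1  1  1  1  1  1  1
 K  0  0  1  1  1  1  1  1  1  1
 L  0  0  1  1  1  2  2  2  2  2
 L  0  0  1  1  1  2  3  3  3  3
 T  0  0  1  1  2  2  3  4  4  4
 T  0  0  1  1  2  2  3  4  5  5
 X  0  1  1  2  2  2  3  4  5  5
 X  0  1  1  2  2  2  3  4  5  5
dp[8][9] = 5. One LCS (by backtracking along matches): KLLTT.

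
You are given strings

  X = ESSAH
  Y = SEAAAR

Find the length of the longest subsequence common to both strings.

Match E [1,2]; then A [4,5] — 2 characters in the same relative order in both. Since dp[5][6] = 2, nothing longer is possible.

2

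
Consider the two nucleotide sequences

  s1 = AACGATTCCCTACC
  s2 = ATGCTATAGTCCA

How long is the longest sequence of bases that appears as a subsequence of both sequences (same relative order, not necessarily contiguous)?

One common subsequence of length 8: A (s1 #1, s2 #1); then C (s1 #3, s2 #4); then A (s1 #5, s2 #6); then T (s1 #6, s2 #7); then T (s1 #7, s2 #10); then C (s1 #9, s2 #11); then C (s1 #10, s2 #12); then A (s1 #12, s2 #13). Since dp[14][13] = 8, nothing longer is possible.

8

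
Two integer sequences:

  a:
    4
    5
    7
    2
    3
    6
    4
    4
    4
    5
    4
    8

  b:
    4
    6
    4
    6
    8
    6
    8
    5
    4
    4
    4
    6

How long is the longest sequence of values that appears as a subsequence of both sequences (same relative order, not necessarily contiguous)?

6

Let dp[i][j] be the LCS length of the first i values of a and the first j values of b. dp[i][j] = dp[i-1][j-1]+1 when the i-th and j-th values match, else max(dp[i-1][j], dp[i][j-1]).
    ·  4  6  4  6  8  6  8  5  4  4  4  6
 ·  0  0  0  0  0  0  0  0  0  0  0  0  0
 4  0  1  1  1  1  1  1  1  1  1  1  1  1
 5  0  1  1  1  1  1  1  1  2  2  2  2  2
 7  0  1  1  1  1  1  1  1  2  2  2  2  2
 2  0  1  1  1  1  1  1  1  2  2  2  2  2
 3  0  1  1  1  1  1  1  1  2  2  2  2  2
 6  0  1  2  2  2  2  2  2  2  2  2  2  3
 4  0  1  2  3  3  3  3  3  3  3  3  3  3
 4  0  1  2  3  3  3  3  3  3  4  4  4  4
 4  0  1  2  3  3  3  3  3  3  4  5  5  5
 5  0  1  2  3  3  3  3  3  4  4  5  5  5
 4  0  1  2  3  3  3  3  3  4  5  5  6  6
 8  0  1  2  3  3  4  4  4  4  5  5  6  6
dp[12][12] = 6. One LCS (by backtracking along matches): 4, 6, 4, 4, 4, 4.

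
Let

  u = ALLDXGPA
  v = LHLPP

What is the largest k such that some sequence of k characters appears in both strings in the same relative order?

3

Pick L at u[2]=v[1] → L at u[3]=v[3] → P at u[7]=v[5]; all 3 characters appear in both, in order. dp[8][5] = 3 confirms this is the maximum.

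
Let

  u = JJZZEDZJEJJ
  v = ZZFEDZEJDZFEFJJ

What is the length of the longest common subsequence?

9

Taking Z [3,1], Z [4,2], E [5,4], D [6,5], Z [7,6], J [8,8], E [9,12], J [10,14], J [11,15] gives a common subsequence of length 9. The LCS DP gives dp[11][15] = 9, so this is optimal.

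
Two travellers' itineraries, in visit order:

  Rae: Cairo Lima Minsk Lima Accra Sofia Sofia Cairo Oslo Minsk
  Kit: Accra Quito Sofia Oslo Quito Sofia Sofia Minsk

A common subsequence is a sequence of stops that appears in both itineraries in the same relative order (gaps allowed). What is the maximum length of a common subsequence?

4

Match Accra at Rae[5]=Kit[1], Sofia at Rae[6]=Kit[6], Sofia at Rae[7]=Kit[7], Minsk at Rae[10]=Kit[8] — 4 stops in the same relative order in both, and the DP table's final entry dp[10][8] is also 4, so no common subsequence is longer.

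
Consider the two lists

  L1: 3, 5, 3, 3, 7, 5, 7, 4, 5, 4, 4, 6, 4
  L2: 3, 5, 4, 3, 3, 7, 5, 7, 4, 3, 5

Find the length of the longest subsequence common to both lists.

Let dp[i][j] be the LCS length of the first i values of L1 and the first j values of L2. dp[i][j] = dp[i-1][j-1]+1 when the i-th and j-th values match, else max(dp[i-1][j], dp[i][j-1]).
    ·  3  5  4  3  3  7  5  7  4  3  5
 ·  0  0  0  0  0  0  0  0  0  0  0  0
 3  0  1  1  1  1  1  1  1  1  1  1  1
 5  0  1  2  2  2  2  2  2  2  2  2  2
 3  0  1  2  2  3  3  3  3  3  3  3  3
 3  0  1  2  2  3  4  4  4  4  4  4  4
 7  0  1  2  2  3  4  5  5  5  5  5  5
 5  0  1  2  2  3  4  5  6  6  6  6  6
 7  0  1  2  2  3  4  5  6  7  7  7  7
 4  0  1  2  3  3  4  5  6  7  8  8  8
 5  0  1  2  3  3  4  5  6  7  8  8  9
 4  0  1  2  3  3  4  5  6  7  8  8  9
 4  0  1  2  3  3  4  5  6  7  8  8  9
 6  0  1  2  3  3  4  5  6  7  8  8  9
 4  0  1  2  3  3  4  5  6  7  8  8  9
dp[13][11] = 9. One LCS (by backtracking along matches): 3, 5, 3, 3, 7, 5, 7, 4, 5.

9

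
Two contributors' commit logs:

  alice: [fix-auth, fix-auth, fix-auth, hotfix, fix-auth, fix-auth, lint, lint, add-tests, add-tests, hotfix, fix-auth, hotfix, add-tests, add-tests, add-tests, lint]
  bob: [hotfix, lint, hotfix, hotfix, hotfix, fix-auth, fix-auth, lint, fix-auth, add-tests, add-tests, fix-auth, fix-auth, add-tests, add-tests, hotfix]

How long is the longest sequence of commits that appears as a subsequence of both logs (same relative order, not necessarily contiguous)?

9

Match hotfix [4,5], fix-auth [5,6], fix-auth [6,7], lint [7,8], add-tests [9,10], add-tests [10,11], fix-auth [12,13], add-tests [14,14], add-tests [15,15] — 9 commits in the same relative order in both. dp[17][16] = 9 confirms this is the maximum.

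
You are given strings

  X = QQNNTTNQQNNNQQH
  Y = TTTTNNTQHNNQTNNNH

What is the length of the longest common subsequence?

Pick N (X #3, Y #5), then N (X #4, Y #6), then T (X #5, Y #7), then N (X #7, Y #11), then Q (X #8, Y #12), then N (X #10, Y #14), then N (X #11, Y #15), then N (X #12, Y #16), then H (X #15, Y #17); all 9 characters appear in both, in order. The LCS DP gives dp[15][17] = 9, so this is optimal.

9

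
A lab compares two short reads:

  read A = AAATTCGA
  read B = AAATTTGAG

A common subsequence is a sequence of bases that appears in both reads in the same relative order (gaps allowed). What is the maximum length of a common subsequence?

One common subsequence of length 7: A (read A #1, read B #1), A (read A #2, read B #2), A (read A #3, read B #3), T (read A #4, read B #5), T (read A #5, read B #6), G (read A #7, read B #7), A (read A #8, read B #8), and the DP table's final entry dp[8][9] is also 7, so no common subsequence is longer.

7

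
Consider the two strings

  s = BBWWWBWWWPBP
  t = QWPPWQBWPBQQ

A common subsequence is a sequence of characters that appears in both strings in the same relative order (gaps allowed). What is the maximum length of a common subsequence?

Let dp[i][j] be the LCS length of the first i characters of s and the first j characters of t. dp[i][j] = dp[i-1][j-1]+1 when the i-th and j-th characters match, else max(dp[i-1][j], dp[i][j-1]).
    ·  Q  W  P  P  W  Q  B  W  P  B  Q  Q
 ·  0  0  0  0  0  0  0  0  0  0  0  0  0
 B  0  0  0  0  0  0  0  1  1  1  1  1  1
 B  0  0  0  0  0  0  0  1  1  1  2  2  2
 W  0  0  1  1  1  1  1  1  2  2  2  2  2
 W  0  0  1  1  1  2  2  2  2  2  2  2  2
 W  0  0  1  1  1  2  2  2  3  3  3  3  3
 B  0  0  1  1  1  2  2  3  3  3  4  4  4
 W  0  0  1  1  1  2  2  3  4  4  4  4  4
 W  0  0  1  1  1  2  2  3  4  4  4  4  4
 W  0  0  1  1  1  2  2  3  4  4  4  4  4
 P  0  0  1  2  2  2  2  3  4  5  5  5  5
 B  0  0  1  2  2  2  2  3  4  5  6  6  6
 P  0  0  1  2  3  3  3  3  4  5  6  6  6
dp[12][12] = 6. One LCS (by backtracking along matches): WWBWPB.

6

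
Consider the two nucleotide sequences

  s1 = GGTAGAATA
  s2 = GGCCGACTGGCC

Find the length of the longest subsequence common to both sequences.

5

One common subsequence of length 5: G (s1 #1, s2 #1), then G (s1 #2, s2 #2), then G (s1 #5, s2 #5), then A (s1 #6, s2 #6), then T (s1 #8, s2 #8). dp[9][12] = 5 confirms this is the maximum.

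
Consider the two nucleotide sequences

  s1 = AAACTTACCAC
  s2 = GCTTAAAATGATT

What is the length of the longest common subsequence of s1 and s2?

Let dp[i][j] be the LCS length of the first i bases of s1 and the first j bases of s2. dp[i][j] = dp[i-1][j-1]+1 when the i-th and j-th bases match, else max(dp[i-1][j], dp[i][j-1]).
    ·  G  C  T  T  A  A  A  A  T  G  A  T  T
 ·  0  0  0  0  0  0  0  0  0  0  0  0  0  0
 A  0  0  0  0  0  1  1  1  1  1  1  1  1  1
 A  0  0  0  0  0  1  2  2  2  2  2  2  2  2
 A  0  0  0  0  0  1  2  3  3  3  3  3  3  3
 C  0  0  1  1  1  1  2  3  3  3  3  3  3  3
 T  0  0  1  2  2  2  2  3  3  4  4  4  4  4
 T  0  0  1  2  3  3  3  3  3  4  4  4  5  5
 A  0  0  1  2  3  4  4  4  4  4  4  5  5  5
 C  0  0  1  2  3  4  4  4  4  4  4  5  5  5
 C  0  0  1  2  3  4  4  4  4  4  4  5  5  5
 A  0  0  1  2  3  4  5  5  5  5  5  5  5  5
 C  0  0  1  2  3  4  5  5  5  5  5  5  5  5
dp[11][13] = 5. One LCS (by backtracking along matches): AAATT.

5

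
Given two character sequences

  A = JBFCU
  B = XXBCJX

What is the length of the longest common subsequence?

Pick B (A #2, B #3), C (A #4, B #4); all 2 characters appear in both, in order. Since dp[5][6] = 2, nothing longer is possible.

2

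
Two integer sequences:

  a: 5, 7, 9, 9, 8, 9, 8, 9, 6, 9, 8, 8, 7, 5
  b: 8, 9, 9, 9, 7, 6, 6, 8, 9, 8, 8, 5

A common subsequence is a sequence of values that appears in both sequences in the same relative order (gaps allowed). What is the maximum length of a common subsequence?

8

Pick 9 [3,2], 9 [4,3], 9 [6,4], 8 [7,8], 9 [10,9], 8 [11,10], 8 [12,11], 5 [14,12]; all 8 values appear in both, in order. The LCS DP gives dp[14][12] = 8, so this is optimal.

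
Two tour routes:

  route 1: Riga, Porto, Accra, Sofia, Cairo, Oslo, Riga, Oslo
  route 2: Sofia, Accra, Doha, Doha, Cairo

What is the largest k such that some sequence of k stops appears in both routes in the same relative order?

2

Match Accra at route 1[3]=route 2[2], then Cairo at route 1[5]=route 2[5] — 2 stops in the same relative order in both. dp[8][5] = 2 confirms this is the maximum.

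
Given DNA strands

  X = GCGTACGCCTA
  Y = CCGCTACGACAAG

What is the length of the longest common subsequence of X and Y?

8

Pick G at X[1]=Y[3] → C at X[2]=Y[4] → T at X[4]=Y[5] → A at X[5]=Y[6] → C at X[6]=Y[7] → G at X[7]=Y[8] → C at X[8]=Y[10] → A at X[11]=Y[12]; all 8 bases appear in both, in order, and the DP table's final entry dp[11][13] is also 8, so no common subsequence is longer.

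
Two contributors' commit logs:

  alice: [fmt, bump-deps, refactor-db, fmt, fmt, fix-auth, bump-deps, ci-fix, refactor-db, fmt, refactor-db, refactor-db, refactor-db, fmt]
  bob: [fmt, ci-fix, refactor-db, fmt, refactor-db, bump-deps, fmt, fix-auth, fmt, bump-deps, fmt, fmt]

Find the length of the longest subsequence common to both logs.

Pick fmt at alice[1]=bob[1]; then refactor-db at alice[3]=bob[3]; then fmt at alice[4]=bob[4]; then fmt at alice[5]=bob[7]; then fix-auth at alice[6]=bob[8]; then bump-deps at alice[7]=bob[10]; then fmt at alice[10]=bob[11]; then fmt at alice[14]=bob[12]; all 8 commits appear in both, in order. dp[14][12] = 8 confirms this is the maximum.

8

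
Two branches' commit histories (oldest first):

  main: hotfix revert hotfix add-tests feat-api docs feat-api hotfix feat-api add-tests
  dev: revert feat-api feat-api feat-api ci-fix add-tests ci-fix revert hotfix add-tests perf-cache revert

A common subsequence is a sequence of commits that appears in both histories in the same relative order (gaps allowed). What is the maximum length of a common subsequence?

5

Pick revert at main[2]=dev[1]; then feat-api at main[5]=dev[3]; then feat-api at main[7]=dev[4]; then hotfix at main[8]=dev[9]; then add-tests at main[10]=dev[10]; all 5 commits appear in both, in order. The LCS DP gives dp[10][12] = 5, so this is optimal.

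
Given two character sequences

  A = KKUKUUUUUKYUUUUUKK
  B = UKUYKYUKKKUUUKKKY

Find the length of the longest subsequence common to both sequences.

11

One common subsequence of length 11: U (A #3, B #1) → K (A #4, B #2) → U (A #5, B #3) → K (A #10, B #5) → Y (A #11, B #6) → U (A #12, B #7) → U (A #13, B #11) → U (A #14, B #12) → U (A #15, B #13) → K (A #17, B #15) → K (A #18, B #16). dp[18][17] = 11 confirms this is the maximum.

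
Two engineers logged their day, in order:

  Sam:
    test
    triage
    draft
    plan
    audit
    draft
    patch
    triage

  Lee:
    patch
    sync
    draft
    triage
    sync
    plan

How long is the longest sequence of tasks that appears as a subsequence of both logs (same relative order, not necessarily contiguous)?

Pick triage [2,4], then plan [4,6]; all 2 tasks appear in both, in order. The LCS DP gives dp[8][6] = 2, so this is optimal.

2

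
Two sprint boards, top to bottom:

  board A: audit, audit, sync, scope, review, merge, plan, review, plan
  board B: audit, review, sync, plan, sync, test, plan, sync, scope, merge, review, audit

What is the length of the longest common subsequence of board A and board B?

5

Taking audit (board A #1, board B #1) → sync (board A #3, board B #8) → scope (board A #4, board B #9) → merge (board A #6, board B #10) → review (board A #8, board B #11) gives a common subsequence of length 5. dp[9][12] = 5 confirms this is the maximum.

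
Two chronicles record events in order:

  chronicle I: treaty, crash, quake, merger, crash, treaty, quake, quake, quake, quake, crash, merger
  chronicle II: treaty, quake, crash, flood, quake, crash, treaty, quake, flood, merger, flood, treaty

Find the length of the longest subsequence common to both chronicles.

7

One common subsequence of length 7: treaty [1,1], crash [2,3], quake [3,5], crash [5,6], treaty [6,7], quake [7,8], merger [12,10]. dp[12][12] = 7 confirms this is the maximum.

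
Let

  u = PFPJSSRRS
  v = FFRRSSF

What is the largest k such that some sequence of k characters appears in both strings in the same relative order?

One common subsequence of length 4: F [2,2]; then R [7,3]; then R [8,4]; then S [9,6]. dp[9][7] = 4 confirms this is the maximum.

4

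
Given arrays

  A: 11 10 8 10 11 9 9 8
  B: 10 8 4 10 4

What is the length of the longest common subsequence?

3

Let dp[i][j] be the LCS length of the first i values of A and the first j values of B. dp[i][j] = dp[i-1][j-1]+1 when the i-th and j-th values match, else max(dp[i-1][j], dp[i][j-1]).
    · 10  8  4 10  4
 ·  0  0  0  0  0  0
11  0  0  0  0  0  0
10  0  1  1  1  1  1
 8  0  1  2  2  2  2
10  0  1  2  2  3  3
11  0  1  2  2  3  3
 9  0  1  2  2  3  3
 9  0  1  2  2  3  3
 8  0  1  2  2  3  3
dp[8][5] = 3. One LCS (by backtracking along matches): 10, 8, 10.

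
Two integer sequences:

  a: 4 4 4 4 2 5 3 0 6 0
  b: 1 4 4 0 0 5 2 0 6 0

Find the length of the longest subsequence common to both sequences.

6

One common subsequence of length 6: 4 at a[1]=b[2] → 4 at a[2]=b[3] → 2 at a[5]=b[7] → 0 at a[8]=b[8] → 6 at a[9]=b[9] → 0 at a[10]=b[10], and the DP table's final entry dp[10][10] is also 6, so no common subsequence is longer.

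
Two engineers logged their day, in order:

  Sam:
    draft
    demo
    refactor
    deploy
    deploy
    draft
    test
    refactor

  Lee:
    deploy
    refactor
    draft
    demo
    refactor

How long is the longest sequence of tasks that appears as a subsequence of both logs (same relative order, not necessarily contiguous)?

Match draft at Sam[1]=Lee[3] → demo at Sam[2]=Lee[4] → refactor at Sam[8]=Lee[5] — 3 tasks in the same relative order in both. dp[8][5] = 3 confirms this is the maximum.

3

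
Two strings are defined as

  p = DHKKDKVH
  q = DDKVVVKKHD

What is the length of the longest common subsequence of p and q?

5

Taking D [1,2]; then K [3,3]; then K [4,7]; then K [6,8]; then H [8,9] gives a common subsequence of length 5. The LCS DP gives dp[8][10] = 5, so this is optimal.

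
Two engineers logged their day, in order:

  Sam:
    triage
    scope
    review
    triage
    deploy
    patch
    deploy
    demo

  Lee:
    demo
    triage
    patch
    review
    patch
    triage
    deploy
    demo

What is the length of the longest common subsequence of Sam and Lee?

5

Taking triage at Sam[1]=Lee[2], then review at Sam[3]=Lee[4], then triage at Sam[4]=Lee[6], then deploy at Sam[7]=Lee[7], then demo at Sam[8]=Lee[8] gives a common subsequence of length 5. dp[8][8] = 5 confirms this is the maximum.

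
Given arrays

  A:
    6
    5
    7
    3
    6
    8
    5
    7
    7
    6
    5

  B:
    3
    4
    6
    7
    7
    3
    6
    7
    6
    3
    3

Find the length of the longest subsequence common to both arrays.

6

Match 6 [1,3], 7 [3,5], 3 [4,6], 6 [5,7], 7 [9,8], 6 [10,9] — 6 values in the same relative order in both. dp[11][11] = 6 confirms this is the maximum.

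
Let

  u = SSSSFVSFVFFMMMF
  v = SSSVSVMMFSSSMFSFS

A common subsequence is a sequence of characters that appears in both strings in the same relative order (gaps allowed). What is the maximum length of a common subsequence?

10

One common subsequence of length 10: S [2,1], S [3,2], S [4,3], V [6,4], S [7,5], V [9,6], M [12,7], M [13,8], M [14,13], F [15,16]. Since dp[15][17] = 10, nothing longer is possible.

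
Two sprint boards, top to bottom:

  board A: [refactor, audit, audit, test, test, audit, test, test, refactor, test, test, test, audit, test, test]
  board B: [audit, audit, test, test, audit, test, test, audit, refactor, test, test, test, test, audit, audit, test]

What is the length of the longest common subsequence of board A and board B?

Match audit [2,1], then audit [3,2], then test [4,3], then test [5,4], then audit [6,5], then test [7,6], then test [8,7], then refactor [9,9], then test [10,11], then test [11,12], then test [12,13], then audit [13,15], then test [15,16] — 13 tasks in the same relative order in both. dp[15][16] = 13 confirms this is the maximum.

13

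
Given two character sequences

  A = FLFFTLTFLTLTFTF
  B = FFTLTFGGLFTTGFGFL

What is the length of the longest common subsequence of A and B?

11

One common subsequence of length 11: F (A #3, B #1); then F (A #4, B #2); then T (A #5, B #3); then L (A #6, B #4); then T (A #7, B #5); then F (A #8, B #6); then L (A #9, B #9); then T (A #10, B #11); then T (A #12, B #12); then F (A #13, B #14); then F (A #15, B #16), and the DP table's final entry dp[15][17] is also 11, so no common subsequence is longer.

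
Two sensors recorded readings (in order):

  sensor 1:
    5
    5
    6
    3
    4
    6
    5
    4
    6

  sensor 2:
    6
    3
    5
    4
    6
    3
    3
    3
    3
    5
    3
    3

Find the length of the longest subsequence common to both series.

5

Let dp[i][j] be the LCS length of the first i values of sensor 1 and the first j values of sensor 2. dp[i][j] = dp[i-1][j-1]+1 when the i-th and j-th values match, else max(dp[i-1][j], dp[i][j-1]).
    ·  6  3  5  4  6  3  3  3  3  5  3  3
 ·  0  0  0  0  0  0  0  0  0  0  0  0  0
 5  0  0  0  1  1  1  1  1  1  1  1  1  1
 5  0  0  0  1  1  1  1  1  1  1  2  2  2
 6  0  1  1  1  1  2  2  2  2  2  2  2  2
 3  0  1  2  2  2  2  3  3  3  3  3  3  3
 4  0  1  2  2  3  3  3  3  3  3  3  3  3
 6  0  1  2  2  3  4  4  4  4  4  4  4  4
 5  0  1  2  3  3  4  4  4  4  4  5  5  5
 4  0  1  2  3  4  4  4  4  4  4  5  5  5
 6  0  1  2  3  4  5  5  5  5  5  5  5  5
dp[9][12] = 5. One LCS (by backtracking along matches): 6, 3, 4, 6, 5.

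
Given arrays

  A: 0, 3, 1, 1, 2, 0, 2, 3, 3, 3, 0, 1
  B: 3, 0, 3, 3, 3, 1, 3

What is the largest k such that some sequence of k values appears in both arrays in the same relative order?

Let dp[i][j] be the LCS length of the first i values of A and the first j values of B. dp[i][j] = dp[i-1][j-1]+1 when the i-th and j-th values match, else max(dp[i-1][j], dp[i][j-1]).
    ·  3  0  3  3  3  1  3
 ·  0  0  0  0  0  0  0  0
 0  0  0  1  1  1  1  1  1
 3  0  1  1  2  2  2  2  2
 1  0  1  1  2  2  2  3  3
 1  0  1  1  2  2  2  3  3
 2  0  1  1  2  2  2  3  3
 0  0  1  2  2  2  2  3  3
 2  0  1  2  2  2  2  3  3
 3  0  1  2  3  3  3  3  4
 3  0  1  2  3  4  4  4  4
 3  0  1  2  3  4  5  5  5
 0  0  1  2  3  4  5  5  5
 1  0  1  2  3  4  5  6  6
dp[12][7] = 6. One LCS (by backtracking along matches): 3, 0, 3, 3, 3, 1.

6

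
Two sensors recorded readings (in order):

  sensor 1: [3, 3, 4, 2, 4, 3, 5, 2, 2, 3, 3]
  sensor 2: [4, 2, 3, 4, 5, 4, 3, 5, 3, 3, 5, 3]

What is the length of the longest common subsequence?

7

Pick 3 (sensor 1 #2, sensor 2 #3); then 4 (sensor 1 #3, sensor 2 #4); then 4 (sensor 1 #5, sensor 2 #6); then 3 (sensor 1 #6, sensor 2 #7); then 5 (sensor 1 #7, sensor 2 #8); then 3 (sensor 1 #10, sensor 2 #10); then 3 (sensor 1 #11, sensor 2 #12); all 7 values appear in both, in order. The LCS DP gives dp[11][12] = 7, so this is optimal.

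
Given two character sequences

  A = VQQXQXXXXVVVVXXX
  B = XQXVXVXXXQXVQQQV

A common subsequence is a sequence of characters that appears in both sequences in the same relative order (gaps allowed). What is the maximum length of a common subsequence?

8

One common subsequence of length 8: V (A #1, B #4) → X (A #4, B #5) → X (A #6, B #7) → X (A #7, B #8) → X (A #8, B #9) → X (A #9, B #11) → V (A #10, B #12) → V (A #13, B #16). dp[16][16] = 8 confirms this is the maximum.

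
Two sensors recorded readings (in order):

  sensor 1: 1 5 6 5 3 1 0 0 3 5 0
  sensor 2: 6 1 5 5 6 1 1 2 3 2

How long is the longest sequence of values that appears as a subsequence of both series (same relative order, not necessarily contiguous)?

Pick 1 [1,2], then 5 [2,4], then 6 [3,5], then 1 [6,7], then 3 [9,9]; all 5 values appear in both, in order. The LCS DP gives dp[11][10] = 5, so this is optimal.

5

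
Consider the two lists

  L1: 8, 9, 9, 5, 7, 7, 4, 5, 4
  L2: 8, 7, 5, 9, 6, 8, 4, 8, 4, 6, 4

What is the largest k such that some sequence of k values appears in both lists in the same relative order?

Pick 8 (L1 #1, L2 #1); then 9 (L1 #2, L2 #4); then 4 (L1 #7, L2 #9); then 4 (L1 #9, L2 #11); all 4 values appear in both, in order. The LCS DP gives dp[9][11] = 4, so this is optimal.

4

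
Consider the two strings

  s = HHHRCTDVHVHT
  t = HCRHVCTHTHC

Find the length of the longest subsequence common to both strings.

Pick H at s[1]=t[1], then H at s[2]=t[4], then C at s[5]=t[6], then T at s[6]=t[7], then H at s[9]=t[8], then H at s[11]=t[10]; all 6 characters appear in both, in order, and the DP table's final entry dp[12][11] is also 6, so no common subsequence is longer.

6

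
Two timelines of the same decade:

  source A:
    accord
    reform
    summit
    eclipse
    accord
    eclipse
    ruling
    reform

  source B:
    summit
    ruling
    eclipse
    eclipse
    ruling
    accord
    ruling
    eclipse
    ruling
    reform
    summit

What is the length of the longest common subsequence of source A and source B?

Pick summit [3,1] → eclipse [4,4] → accord [5,6] → eclipse [6,8] → ruling [7,9] → reform [8,10]; all 6 events appear in both, in order. Since dp[8][11] = 6, nothing longer is possible.

6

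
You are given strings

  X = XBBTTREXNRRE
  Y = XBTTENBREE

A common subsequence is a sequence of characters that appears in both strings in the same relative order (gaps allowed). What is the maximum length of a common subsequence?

Taking X at X[1]=Y[1] → B at X[3]=Y[2] → T at X[4]=Y[3] → T at X[5]=Y[4] → E at X[7]=Y[5] → N at X[9]=Y[6] → R at X[10]=Y[8] → E at X[12]=Y[10] gives a common subsequence of length 8. Since dp[12][10] = 8, nothing longer is possible.

8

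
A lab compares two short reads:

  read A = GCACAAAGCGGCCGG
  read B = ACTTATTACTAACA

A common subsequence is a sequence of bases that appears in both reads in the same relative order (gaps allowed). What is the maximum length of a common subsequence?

6

One common subsequence of length 6: C [2,2], then A [3,8], then C [4,9], then A [5,11], then A [6,12], then A [7,14]. Since dp[15][14] = 6, nothing longer is possible.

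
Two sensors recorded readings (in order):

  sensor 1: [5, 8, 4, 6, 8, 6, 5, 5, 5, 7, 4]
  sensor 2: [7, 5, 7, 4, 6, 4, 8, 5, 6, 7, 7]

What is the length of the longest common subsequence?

6

Pick 5 (sensor 1 #1, sensor 2 #2), 4 (sensor 1 #3, sensor 2 #4), 6 (sensor 1 #4, sensor 2 #5), 8 (sensor 1 #5, sensor 2 #7), 6 (sensor 1 #6, sensor 2 #9), 7 (sensor 1 #10, sensor 2 #11); all 6 values appear in both, in order. Since dp[11][11] = 6, nothing longer is possible.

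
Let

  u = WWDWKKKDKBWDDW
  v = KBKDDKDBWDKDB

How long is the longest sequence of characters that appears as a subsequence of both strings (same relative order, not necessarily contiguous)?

Match K (u #5, v #1) → K (u #6, v #3) → K (u #7, v #6) → D (u #8, v #7) → B (u #10, v #8) → W (u #11, v #9) → D (u #12, v #10) → D (u #13, v #12) — 8 characters in the same relative order in both, and the DP table's final entry dp[14][13] is also 8, so no common subsequence is longer.

8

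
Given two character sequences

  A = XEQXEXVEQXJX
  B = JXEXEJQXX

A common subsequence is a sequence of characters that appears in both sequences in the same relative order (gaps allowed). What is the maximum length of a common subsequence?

Let dp[i][j] be the LCS length of the first i characters of A and the first j characters of B. dp[i][j] = dp[i-1][j-1]+1 when the i-th and j-th characters match, else max(dp[i-1][j], dp[i][j-1]).
    ·  J  X  E  X  E  J  Q  X  X
 ·  0  0  0  0  0  0  0  0  0  0
 X  0  0  1  1  1  1  1  1  1  1
 E  0  0  1  2  2  2  2  2  2  2
 Q  0  0  1  2  2  2  2  3  3  3
 X  0  0  1  2  3  3  3  3  4  4
 E  0  0  1  2  3  4  4  4  4  4
 X  0  0  1  2  3  4  4  4  5  5
 V  0  0  1  2  3  4  4  4  5  5
 E  0  0  1  2  3  4  4  4  5  5
 Q  0  0  1  2  3  4  4  5  5  5
 X  0  0  1  2  3  4  4  5  6  6
 J  0  1  1  2  3  4  5  5  6  6
 X  0  1  2  2  3  4  5  5  6  7
dp[12][9] = 7. One LCS (by backtracking along matches): XEXEQXX.

7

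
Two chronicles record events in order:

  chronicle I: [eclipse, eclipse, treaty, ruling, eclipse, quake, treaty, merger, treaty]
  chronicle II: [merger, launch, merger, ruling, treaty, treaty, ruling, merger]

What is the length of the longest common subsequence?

3

Pick treaty at chronicle I[3]=chronicle II[6]; then ruling at chronicle I[4]=chronicle II[7]; then merger at chronicle I[8]=chronicle II[8]; all 3 events appear in both, in order. Since dp[9][8] = 3, nothing longer is possible.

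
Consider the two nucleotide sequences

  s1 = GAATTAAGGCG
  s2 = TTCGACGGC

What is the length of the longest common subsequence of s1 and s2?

6

Taking T [4,1] → T [5,2] → A [6,5] → G [8,7] → G [9,8] → C [10,9] gives a common subsequence of length 6. Since dp[11][9] = 6, nothing longer is possible.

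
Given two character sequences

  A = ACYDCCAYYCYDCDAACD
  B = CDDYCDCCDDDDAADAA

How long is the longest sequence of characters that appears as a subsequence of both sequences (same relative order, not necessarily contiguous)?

10

One common subsequence of length 10: C (A #2, B #1), Y (A #3, B #4), D (A #4, B #6), C (A #5, B #7), C (A #6, B #8), D (A #12, B #11), D (A #14, B #12), A (A #15, B #13), A (A #16, B #14), D (A #18, B #15). dp[18][17] = 10 confirms this is the maximum.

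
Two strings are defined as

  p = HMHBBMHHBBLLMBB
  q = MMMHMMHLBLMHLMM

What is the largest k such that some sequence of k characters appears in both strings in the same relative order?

8

Pick H [1,4]; then M [2,6]; then H [3,7]; then B [4,9]; then M [6,11]; then H [8,12]; then L [11,13]; then M [13,15]; all 8 characters appear in both, in order. dp[15][15] = 8 confirms this is the maximum.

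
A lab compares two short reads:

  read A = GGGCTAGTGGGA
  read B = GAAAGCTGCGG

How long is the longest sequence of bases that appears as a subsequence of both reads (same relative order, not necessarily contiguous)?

7

Match G [1,1]; then G [3,5]; then C [4,6]; then T [5,7]; then G [7,8]; then G [10,10]; then G [11,11] — 7 bases in the same relative order in both. Since dp[12][11] = 7, nothing longer is possible.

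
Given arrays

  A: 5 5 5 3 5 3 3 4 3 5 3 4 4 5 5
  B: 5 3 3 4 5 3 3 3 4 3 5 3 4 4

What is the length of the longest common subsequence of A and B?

11

Pick 5 (A #1, B #1) → 5 (A #3, B #5) → 3 (A #4, B #6) → 3 (A #6, B #7) → 3 (A #7, B #8) → 4 (A #8, B #9) → 3 (A #9, B #10) → 5 (A #10, B #11) → 3 (A #11, B #12) → 4 (A #12, B #13) → 4 (A #13, B #14); all 11 values appear in both, in order. The LCS DP gives dp[15][14] = 11, so this is optimal.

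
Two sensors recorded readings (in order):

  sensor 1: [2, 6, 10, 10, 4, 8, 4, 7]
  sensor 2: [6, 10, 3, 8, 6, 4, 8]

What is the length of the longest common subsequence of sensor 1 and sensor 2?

Pick 6 (sensor 1 #2, sensor 2 #1), 10 (sensor 1 #3, sensor 2 #2), 4 (sensor 1 #5, sensor 2 #6), 8 (sensor 1 #6, sensor 2 #7); all 4 values appear in both, in order. dp[8][7] = 4 confirms this is the maximum.

4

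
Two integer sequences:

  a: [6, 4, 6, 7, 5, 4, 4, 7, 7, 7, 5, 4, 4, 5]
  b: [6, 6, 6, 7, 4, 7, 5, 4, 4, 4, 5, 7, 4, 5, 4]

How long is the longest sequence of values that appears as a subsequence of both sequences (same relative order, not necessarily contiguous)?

9

One common subsequence of length 9: 6 [1,3], 4 [2,5], 7 [4,6], 5 [5,7], 4 [6,9], 4 [7,10], 7 [8,12], 5 [11,14], 4 [13,15], and the DP table's final entry dp[14][15] is also 9, so no common subsequence is longer.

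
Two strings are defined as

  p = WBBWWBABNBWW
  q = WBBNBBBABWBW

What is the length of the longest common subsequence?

One common subsequence of length 8: W (p #1, q #1), B (p #2, q #5), B (p #3, q #6), B (p #6, q #7), A (p #7, q #8), B (p #8, q #9), B (p #10, q #11), W (p #12, q #12). dp[12][12] = 8 confirms this is the maximum.

8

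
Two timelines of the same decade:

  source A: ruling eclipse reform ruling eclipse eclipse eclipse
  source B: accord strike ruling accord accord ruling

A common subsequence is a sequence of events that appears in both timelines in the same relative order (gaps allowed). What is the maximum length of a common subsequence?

Taking ruling (source A #1, source B #3); then ruling (source A #4, source B #6) gives a common subsequence of length 2. Since dp[7][6] = 2, nothing longer is possible.

2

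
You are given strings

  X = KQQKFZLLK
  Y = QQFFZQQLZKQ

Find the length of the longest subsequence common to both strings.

6

Match Q [2,1], Q [3,2], F [5,4], Z [6,5], L [7,8], K [9,10] — 6 characters in the same relative order in both, and the DP table's final entry dp[9][11] is also 6, so no common subsequence is longer.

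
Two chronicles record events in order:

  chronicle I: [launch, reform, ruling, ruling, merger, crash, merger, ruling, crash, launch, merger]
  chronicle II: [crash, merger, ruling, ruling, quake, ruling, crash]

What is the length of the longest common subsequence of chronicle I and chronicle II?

Taking ruling (chronicle I #3, chronicle II #3) → ruling (chronicle I #4, chronicle II #4) → ruling (chronicle I #8, chronicle II #6) → crash (chronicle I #9, chronicle II #7) gives a common subsequence of length 4. dp[11][7] = 4 confirms this is the maximum.

4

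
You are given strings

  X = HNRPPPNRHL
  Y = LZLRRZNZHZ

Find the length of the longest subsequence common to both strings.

3

One common subsequence of length 3: R (X #3, Y #5), N (X #7, Y #7), H (X #9, Y #9), and the DP table's final entry dp[10][10] is also 3, so no common subsequence is longer.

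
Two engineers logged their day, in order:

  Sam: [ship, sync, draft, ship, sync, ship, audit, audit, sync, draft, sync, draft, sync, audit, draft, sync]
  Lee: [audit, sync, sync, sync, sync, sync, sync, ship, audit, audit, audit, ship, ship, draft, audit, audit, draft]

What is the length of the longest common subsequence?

Pick sync at Sam[2]=Lee[6]; then sync at Sam[5]=Lee[7]; then ship at Sam[6]=Lee[8]; then audit at Sam[7]=Lee[10]; then audit at Sam[8]=Lee[11]; then draft at Sam[10]=Lee[14]; then audit at Sam[14]=Lee[16]; then draft at Sam[15]=Lee[17]; all 8 tasks appear in both, in order. Since dp[16][17] = 8, nothing longer is possible.

8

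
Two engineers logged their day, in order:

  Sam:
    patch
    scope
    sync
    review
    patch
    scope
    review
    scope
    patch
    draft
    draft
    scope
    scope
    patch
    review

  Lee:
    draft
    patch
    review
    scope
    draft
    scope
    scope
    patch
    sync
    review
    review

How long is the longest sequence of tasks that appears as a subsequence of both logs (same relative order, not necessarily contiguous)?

8

Match patch (Sam #5, Lee #2) → review (Sam #7, Lee #3) → scope (Sam #8, Lee #4) → draft (Sam #11, Lee #5) → scope (Sam #12, Lee #6) → scope (Sam #13, Lee #7) → patch (Sam #14, Lee #8) → review (Sam #15, Lee #11) — 8 tasks in the same relative order in both. The LCS DP gives dp[15][11] = 8, so this is optimal.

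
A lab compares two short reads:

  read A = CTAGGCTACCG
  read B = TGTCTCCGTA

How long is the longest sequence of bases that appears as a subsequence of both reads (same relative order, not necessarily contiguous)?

Let dp[i][j] be the LCS length of the first i bases of read A and the first j bases of read B. dp[i][j] = dp[i-1][j-1]+1 when the i-th and j-th bases match, else max(dp[i-1][j], dp[i][j-1]).
    ·  T  G  T  C  T  C  C  G  T  A
 ·  0  0  0  0  0  0  0  0  0  0  0
 C  0  0  0  0  1  1  1  1  1  1  1
 T  0  1  1  1  1  2  2  2  2  2  2
 A  0  1  1  1  1  2  2  2  2  2  3
 G  0  1  2  2  2  2  2  2  3  3  3
 G  0  1  2  2  2  2  2  2  3  3  3
 C  0  1  2  2  3  3  3  3  3  3  3
 T  0  1  2  3  3  4  4  4  4  4  4
 A  0  1  2  3  3  4  4  4  4  4  5
 C  0  1  2  3  4  4  5  5  5  5  5
 C  0  1  2  3  4  4  5  6  6  6  6
 G  0  1  2  3  4  4  5  6  7  7  7
dp[11][10] = 7. One LCS (by backtracking along matches): TGCTCCG.

7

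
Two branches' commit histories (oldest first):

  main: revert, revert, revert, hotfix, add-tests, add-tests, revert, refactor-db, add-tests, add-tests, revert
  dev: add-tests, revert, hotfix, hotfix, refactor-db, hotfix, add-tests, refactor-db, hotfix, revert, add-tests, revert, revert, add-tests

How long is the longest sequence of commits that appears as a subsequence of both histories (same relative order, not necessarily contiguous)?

6

Pick revert (main #1, dev #2), hotfix (main #4, dev #6), add-tests (main #5, dev #7), add-tests (main #6, dev #11), revert (main #7, dev #13), add-tests (main #10, dev #14); all 6 commits appear in both, in order, and the DP table's final entry dp[11][14] is also 6, so no common subsequence is longer.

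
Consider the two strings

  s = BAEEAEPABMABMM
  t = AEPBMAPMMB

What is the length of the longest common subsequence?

Let dp[i][j] be the LCS length of the first i characters of s and the first j characters of t. dp[i][j] = dp[i-1][j-1]+1 when the i-th and j-th characters match, else max(dp[i-1][j], dp[i][j-1]).
    ·  A  E  P  B  M  A  P  M  M  B
 ·  0  0  0  0  0  0  0  0  0  0  0
 B  0  0  0  0  1  1  1  1  1  1  1
 A  0  1  1  1  1  1  2  2  2  2  2
 E  0  1  2  2  2  2  2  2  2  2  2
 E  0  1  2  2  2  2  2  2  2  2  2
 A  0  1  2  2  2  2  3  3  3  3  3
 E  0  1  2  2  2  2  3  3  3  3  3
 P  0  1  2  3  3  3  3  4  4  4  4
 A  0  1  2  3  3  3  4  4  4  4  4
 B  0  1  2  3  4  4  4  4  4  4  5
 M  0  1  2  3  4  5  5  5  5  5  5
 A  0  1  2  3  4  5  6  6  6  6  6
 B  0  1  2  3  4  5  6  6  6  6  7
 M  0  1  2  3  4  5  6  6  7  7  7
 M  0  1  2  3  4  5  6  6  7  8  8
dp[14][10] = 8. One LCS (by backtracking along matches): AEPBMAMM.

8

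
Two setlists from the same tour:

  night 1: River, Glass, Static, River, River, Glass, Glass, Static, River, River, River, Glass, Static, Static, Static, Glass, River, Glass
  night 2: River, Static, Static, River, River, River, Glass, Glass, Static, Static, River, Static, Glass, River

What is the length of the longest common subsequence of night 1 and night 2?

Taking River at night 1[1]=night 2[1], Static at night 1[3]=night 2[2], Static at night 1[8]=night 2[3], River at night 1[9]=night 2[4], River at night 1[10]=night 2[5], River at night 1[11]=night 2[6], Glass at night 1[12]=night 2[8], Static at night 1[13]=night 2[9], Static at night 1[14]=night 2[10], Static at night 1[15]=night 2[12], Glass at night 1[16]=night 2[13], River at night 1[17]=night 2[14] gives a common subsequence of length 12. dp[18][14] = 12 confirms this is the maximum.

12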